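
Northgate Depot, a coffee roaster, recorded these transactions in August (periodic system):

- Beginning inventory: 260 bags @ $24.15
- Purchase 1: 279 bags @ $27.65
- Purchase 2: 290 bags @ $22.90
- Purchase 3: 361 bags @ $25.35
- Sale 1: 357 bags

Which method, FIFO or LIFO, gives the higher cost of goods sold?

FIFO COGS: 260 @ $24.15 + 97 @ $27.65 = $8,961.05
LIFO COGS: 357 @ $25.35 = $9,049.95

LIFO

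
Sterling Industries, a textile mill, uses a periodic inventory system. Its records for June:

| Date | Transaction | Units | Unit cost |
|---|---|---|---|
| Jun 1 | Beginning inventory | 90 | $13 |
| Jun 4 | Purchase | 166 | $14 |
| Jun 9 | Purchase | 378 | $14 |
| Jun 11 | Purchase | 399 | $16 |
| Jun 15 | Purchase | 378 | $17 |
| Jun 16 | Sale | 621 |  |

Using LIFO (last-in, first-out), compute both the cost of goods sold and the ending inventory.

COGS = $10,314; ending inventory = $11,282

Jun 16, 621 sold [LIFO — newest first]: 378 @ $17 + 243 @ $16 = $10,314
Ending inventory: 90 @ $13 + 166 @ $14 + 378 @ $14 + 156 @ $16 = $11,282
Check: goods available $21,596 = COGS $10,314 + ending $11,282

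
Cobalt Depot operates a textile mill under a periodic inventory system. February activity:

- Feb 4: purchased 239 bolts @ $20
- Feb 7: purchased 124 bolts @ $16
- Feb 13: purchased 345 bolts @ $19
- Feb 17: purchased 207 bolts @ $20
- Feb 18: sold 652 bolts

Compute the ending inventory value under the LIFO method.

Ending inventory = $5,164

Feb 18, 652 sold [LIFO — newest first]: 207 @ $20 + 345 @ $19 + 100 @ $16 = $12,295
Ending inventory: 239 @ $20 + 24 @ $16 = $5,164
Check: goods available $17,459 = COGS $12,295 + ending $5,164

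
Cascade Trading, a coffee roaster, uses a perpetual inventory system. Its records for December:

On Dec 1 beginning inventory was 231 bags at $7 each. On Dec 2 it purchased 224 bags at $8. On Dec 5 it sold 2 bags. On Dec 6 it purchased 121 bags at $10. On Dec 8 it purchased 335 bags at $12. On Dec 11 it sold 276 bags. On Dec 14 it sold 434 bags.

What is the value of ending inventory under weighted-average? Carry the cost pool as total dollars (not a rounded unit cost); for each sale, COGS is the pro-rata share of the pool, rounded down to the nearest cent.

After Dec 1: 231 on hand, pool $1,617.00 (≈ $7.0000 each)
After Dec 2: 455 on hand, pool $3,409.00 (≈ $7.4923 each)
Dec 5, sell 2: 2/455 × $3,409.00 → $14.98
After Dec 6: 574 on hand, pool $4,604.02 (≈ $8.0209 each)
After Dec 8: 909 on hand, pool $8,624.02 (≈ $9.4874 each)
Dec 11, sell 276: 276/909 × $8,624.02 → $2,618.51
Dec 14, sell 434: 434/633 × $6,005.51 → $4,117.52
Total COGS = $14.98 + $2,618.51 + $4,117.52 = $6,751.01
Ending inventory (cost pool remaining) = $1,887.99
Check: goods available $8,639.00 = COGS $6,751.01 + ending $1,887.99

Ending inventory = $1,887.99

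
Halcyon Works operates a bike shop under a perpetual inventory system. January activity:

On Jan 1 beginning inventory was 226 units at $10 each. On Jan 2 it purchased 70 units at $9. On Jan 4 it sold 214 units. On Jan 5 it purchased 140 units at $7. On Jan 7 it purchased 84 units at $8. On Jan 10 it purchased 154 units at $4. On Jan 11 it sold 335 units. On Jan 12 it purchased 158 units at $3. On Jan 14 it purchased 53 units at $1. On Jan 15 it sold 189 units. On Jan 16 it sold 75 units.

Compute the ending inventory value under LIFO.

Ending inventory = $720

Jan 4, 214 sold [LIFO — newest first]: 70 @ $9 + 144 @ $10 = $2,070
Jan 11, 335 sold [LIFO — newest first]: 154 @ $4 + 84 @ $8 + 97 @ $7 = $1,967
Jan 15, 189 sold [LIFO — newest first]: 53 @ $1 + 136 @ $3 = $461
Jan 16, 75 sold [LIFO — newest first]: 22 @ $3 + 43 @ $7 + 10 @ $10 = $467
Total COGS = $2,070 + $1,967 + $461 + $467 = $4,965
Ending inventory: 72 @ $10 = $720
Check: goods available $5,685 = COGS $4,965 + ending $720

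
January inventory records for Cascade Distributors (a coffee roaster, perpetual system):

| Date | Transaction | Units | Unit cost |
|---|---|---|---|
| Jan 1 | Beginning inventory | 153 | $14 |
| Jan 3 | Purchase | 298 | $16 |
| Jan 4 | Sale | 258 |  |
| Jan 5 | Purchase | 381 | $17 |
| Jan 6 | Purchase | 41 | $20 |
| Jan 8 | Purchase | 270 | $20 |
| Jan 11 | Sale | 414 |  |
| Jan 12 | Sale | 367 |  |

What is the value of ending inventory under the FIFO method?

Jan 4, 258 sold [FIFO — oldest first]: 153 @ $14 + 105 @ $16 = $3,822
Jan 11, 414 sold [FIFO — oldest first]: 193 @ $16 + 221 @ $17 = $6,845
Jan 12, 367 sold [FIFO — oldest first]: 160 @ $17 + 41 @ $20 + 166 @ $20 = $6,860
Total COGS = $3,822 + $6,845 + $6,860 = $17,527
Ending inventory: 104 @ $20 = $2,080

Ending inventory = $2,080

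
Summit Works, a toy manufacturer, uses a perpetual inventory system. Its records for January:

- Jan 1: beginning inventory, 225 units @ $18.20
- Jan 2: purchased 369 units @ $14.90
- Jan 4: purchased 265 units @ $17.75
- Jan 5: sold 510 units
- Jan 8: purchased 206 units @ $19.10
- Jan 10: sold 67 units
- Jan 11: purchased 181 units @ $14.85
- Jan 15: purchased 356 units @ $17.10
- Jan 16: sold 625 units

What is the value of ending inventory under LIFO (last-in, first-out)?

Ending inventory = $6,916.70

Jan 5, 510 sold [LIFO — newest first]: 265 @ $17.75 + 245 @ $14.90 = $8,354.25
Jan 10, 67 sold [LIFO — newest first]: 67 @ $19.10 = $1,279.70
Jan 16, 625 sold [LIFO — newest first]: 356 @ $17.10 + 181 @ $14.85 + 88 @ $19.10 = $10,456.25
Total COGS = $8,354.25 + $1,279.70 + $10,456.25 = $20,090.20
Ending inventory: 225 @ $18.20 + 124 @ $14.90 + 51 @ $19.10 = $6,916.70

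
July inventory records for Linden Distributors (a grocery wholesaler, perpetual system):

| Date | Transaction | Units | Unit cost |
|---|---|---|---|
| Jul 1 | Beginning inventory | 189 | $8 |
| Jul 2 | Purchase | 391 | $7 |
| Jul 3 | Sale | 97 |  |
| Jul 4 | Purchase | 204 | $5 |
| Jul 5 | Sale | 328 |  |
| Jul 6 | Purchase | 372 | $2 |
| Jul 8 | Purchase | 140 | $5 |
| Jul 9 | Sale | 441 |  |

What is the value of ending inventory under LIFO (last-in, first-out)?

Jul 3, 97 sold [LIFO — newest first]: 97 @ $7 = $679
Jul 5, 328 sold [LIFO — newest first]: 204 @ $5 + 124 @ $7 = $1,888
Jul 9, 441 sold [LIFO — newest first]: 140 @ $5 + 301 @ $2 = $1,302
Total COGS = $679 + $1,888 + $1,302 = $3,869
Ending inventory: 189 @ $8 + 170 @ $7 + 71 @ $2 = $2,844

Ending inventory = $2,844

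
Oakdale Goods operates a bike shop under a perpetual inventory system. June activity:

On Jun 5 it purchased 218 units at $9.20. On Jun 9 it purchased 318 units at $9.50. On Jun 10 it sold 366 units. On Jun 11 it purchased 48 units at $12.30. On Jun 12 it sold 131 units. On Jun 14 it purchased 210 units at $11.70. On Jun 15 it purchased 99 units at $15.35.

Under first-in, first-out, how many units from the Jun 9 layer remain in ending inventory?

Jun 10, 366 sold [FIFO — oldest first]: 218 @ $9.20 + 148 @ $9.50 = $3,411.60
Jun 12, 131 sold [FIFO — oldest first]: 131 @ $9.50 = $1,244.50
Total COGS = $3,411.60 + $1,244.50 = $4,656.10
Ending inventory: 39 @ $9.50 + 48 @ $12.30 + 210 @ $11.70 + 99 @ $15.35 = $4,937.55

39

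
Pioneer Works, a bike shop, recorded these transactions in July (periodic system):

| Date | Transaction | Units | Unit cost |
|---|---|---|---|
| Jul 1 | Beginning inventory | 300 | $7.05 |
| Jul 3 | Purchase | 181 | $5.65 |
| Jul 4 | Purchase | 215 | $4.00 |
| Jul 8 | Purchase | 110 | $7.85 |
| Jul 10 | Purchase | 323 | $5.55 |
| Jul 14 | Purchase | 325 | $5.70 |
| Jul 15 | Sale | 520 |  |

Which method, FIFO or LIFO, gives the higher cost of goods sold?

FIFO

FIFO COGS: 300 @ $7.05 + 181 @ $5.65 + 39 @ $4.00 = $3,293.65
LIFO COGS: 325 @ $5.70 + 195 @ $5.55 = $2,934.75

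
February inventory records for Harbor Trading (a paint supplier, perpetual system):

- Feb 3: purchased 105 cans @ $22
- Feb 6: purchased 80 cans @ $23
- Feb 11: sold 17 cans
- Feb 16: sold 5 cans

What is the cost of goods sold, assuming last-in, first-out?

Feb 11, 17 sold [LIFO — newest first]: 17 @ $23 = $391
Feb 16, 5 sold [LIFO — newest first]: 5 @ $23 = $115
Total COGS = $391 + $115 = $506
Ending inventory: 105 @ $22 + 58 @ $23 = $3,644
Check: goods available $4,150 = COGS $506 + ending $3,644

COGS = $506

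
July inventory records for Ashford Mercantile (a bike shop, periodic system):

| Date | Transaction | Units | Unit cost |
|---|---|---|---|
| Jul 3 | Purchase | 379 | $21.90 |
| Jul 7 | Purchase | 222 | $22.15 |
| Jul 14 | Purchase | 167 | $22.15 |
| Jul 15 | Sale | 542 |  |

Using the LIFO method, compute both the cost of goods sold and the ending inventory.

COGS = $11,967.05; ending inventory = $4,949.40

Jul 15, 542 sold [LIFO — newest first]: 167 @ $22.15 + 222 @ $22.15 + 153 @ $21.90 = $11,967.05
Ending inventory: 226 @ $21.90 = $4,949.40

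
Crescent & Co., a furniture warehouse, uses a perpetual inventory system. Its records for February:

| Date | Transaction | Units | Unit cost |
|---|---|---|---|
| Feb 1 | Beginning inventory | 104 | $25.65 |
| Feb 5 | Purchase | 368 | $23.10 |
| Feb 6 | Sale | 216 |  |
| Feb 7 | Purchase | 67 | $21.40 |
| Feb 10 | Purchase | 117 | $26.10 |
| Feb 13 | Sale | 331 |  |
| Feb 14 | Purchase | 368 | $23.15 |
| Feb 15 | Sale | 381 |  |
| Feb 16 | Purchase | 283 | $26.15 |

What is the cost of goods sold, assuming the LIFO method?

Feb 6, 216 sold [LIFO — newest first]: 216 @ $23.10 = $4,989.60
Feb 13, 331 sold [LIFO — newest first]: 117 @ $26.10 + 67 @ $21.40 + 147 @ $23.10 = $7,883.20
Feb 15, 381 sold [LIFO — newest first]: 368 @ $23.15 + 5 @ $23.10 + 8 @ $25.65 = $8,839.90
Total COGS = $4,989.60 + $7,883.20 + $8,839.90 = $21,712.70
Ending inventory: 96 @ $25.65 + 283 @ $26.15 = $9,862.85

COGS = $21,712.70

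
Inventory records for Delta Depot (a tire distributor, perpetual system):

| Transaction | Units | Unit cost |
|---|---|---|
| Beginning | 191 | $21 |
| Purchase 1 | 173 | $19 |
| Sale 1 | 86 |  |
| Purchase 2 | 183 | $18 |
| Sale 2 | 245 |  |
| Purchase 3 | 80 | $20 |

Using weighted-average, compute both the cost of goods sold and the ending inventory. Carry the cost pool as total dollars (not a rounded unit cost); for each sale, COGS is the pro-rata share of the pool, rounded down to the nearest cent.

After Beginning: 191 on hand, pool $4,011.00 (≈ $21.0000 each)
After Purchase 1: 364 on hand, pool $7,298.00 (≈ $20.0495 each)
Sale 1, sell 86: 86/364 × $7,298.00 → $1,724.25
After Purchase 2: 461 on hand, pool $8,867.75 (≈ $19.2359 each)
Sale 2, sell 245: 245/461 × $8,867.75 → $4,712.79
After Purchase 3: 296 on hand, pool $5,754.96 (≈ $19.4424 each)
Total COGS = $1,724.25 + $4,712.79 = $6,437.04
Ending inventory (cost pool remaining) = $5,754.96
Check: goods available $12,192.00 = COGS $6,437.04 + ending $5,754.96

COGS = $6,437.04; ending inventory = $5,754.96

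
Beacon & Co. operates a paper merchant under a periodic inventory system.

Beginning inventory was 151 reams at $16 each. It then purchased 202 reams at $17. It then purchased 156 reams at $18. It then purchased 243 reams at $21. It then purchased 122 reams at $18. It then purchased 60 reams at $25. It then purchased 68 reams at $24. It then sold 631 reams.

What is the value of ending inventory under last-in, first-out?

Ending inventory = $6,174

Sale 1 (631) [LIFO — newest first]: 68 @ $24 + 60 @ $25 + 122 @ $18 + 243 @ $21 + 138 @ $18 = $12,915
Ending inventory: 151 @ $16 + 202 @ $17 + 18 @ $18 = $6,174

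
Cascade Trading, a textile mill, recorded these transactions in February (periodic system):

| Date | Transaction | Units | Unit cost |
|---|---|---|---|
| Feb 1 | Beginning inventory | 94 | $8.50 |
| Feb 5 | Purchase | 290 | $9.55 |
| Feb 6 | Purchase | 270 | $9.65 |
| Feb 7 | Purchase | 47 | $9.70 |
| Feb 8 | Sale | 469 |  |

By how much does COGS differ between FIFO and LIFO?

$124.25

FIFO COGS: 94 @ $8.50 + 290 @ $9.55 + 85 @ $9.65 = $4,388.75
LIFO COGS: 47 @ $9.70 + 270 @ $9.65 + 152 @ $9.55 = $4,513.00
Difference = |$4,388.75 − $4,513.00| = $124.25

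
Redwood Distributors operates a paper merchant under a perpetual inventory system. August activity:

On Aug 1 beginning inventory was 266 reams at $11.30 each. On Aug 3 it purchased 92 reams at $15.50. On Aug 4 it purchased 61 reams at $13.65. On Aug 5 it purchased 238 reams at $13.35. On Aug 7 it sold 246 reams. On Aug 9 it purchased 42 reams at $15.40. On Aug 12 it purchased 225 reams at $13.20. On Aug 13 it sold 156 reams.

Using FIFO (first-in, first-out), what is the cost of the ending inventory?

Ending inventory = $7,026.15

Aug 7, 246 sold [FIFO — oldest first]: 246 @ $11.30 = $2,779.80
Aug 13, 156 sold [FIFO — oldest first]: 20 @ $11.30 + 92 @ $15.50 + 44 @ $13.65 = $2,252.60
Total COGS = $2,779.80 + $2,252.60 = $5,032.40
Ending inventory: 17 @ $13.65 + 238 @ $13.35 + 42 @ $15.40 + 225 @ $13.20 = $7,026.15
Check: goods available $12,058.55 = COGS $5,032.40 + ending $7,026.15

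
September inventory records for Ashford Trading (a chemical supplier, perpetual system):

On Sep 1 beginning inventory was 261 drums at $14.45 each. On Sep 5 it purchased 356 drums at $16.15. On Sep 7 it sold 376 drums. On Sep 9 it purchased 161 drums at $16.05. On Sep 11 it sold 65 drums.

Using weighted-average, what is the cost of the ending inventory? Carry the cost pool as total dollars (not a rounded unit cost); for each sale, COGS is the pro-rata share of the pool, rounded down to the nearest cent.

After Sep 1: 261 on hand, pool $3,771.45 (≈ $14.4500 each)
After Sep 5: 617 on hand, pool $9,520.85 (≈ $15.4309 each)
Sep 7, sell 376: 376/617 × $9,520.85 → $5,802.00
After Sep 9: 402 on hand, pool $6,302.90 (≈ $15.6789 each)
Sep 11, sell 65: 65/402 × $6,302.90 → $1,019.12
Total COGS = $5,802.00 + $1,019.12 = $6,821.12
Ending inventory (cost pool remaining) = $5,283.78

Ending inventory = $5,283.78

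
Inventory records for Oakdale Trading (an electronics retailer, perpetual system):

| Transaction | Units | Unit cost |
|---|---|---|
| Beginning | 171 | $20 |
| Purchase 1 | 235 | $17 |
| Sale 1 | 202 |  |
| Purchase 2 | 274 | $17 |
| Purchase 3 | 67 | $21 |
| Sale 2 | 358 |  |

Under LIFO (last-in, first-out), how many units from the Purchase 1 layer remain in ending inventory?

Sale 1 (202) [LIFO — newest first]: 202 @ $17 = $3,434
Sale 2 (358) [LIFO — newest first]: 67 @ $21 + 274 @ $17 + 17 @ $17 = $6,354
Total COGS = $3,434 + $6,354 = $9,788
Ending inventory: 171 @ $20 + 16 @ $17 = $3,692
Check: goods available $13,480 = COGS $9,788 + ending $3,692

16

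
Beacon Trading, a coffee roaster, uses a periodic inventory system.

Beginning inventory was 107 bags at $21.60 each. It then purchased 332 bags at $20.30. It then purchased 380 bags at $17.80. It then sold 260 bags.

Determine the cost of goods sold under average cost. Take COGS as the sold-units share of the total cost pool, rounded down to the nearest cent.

Sale 1, sell 260: 260/819 × $15,814.80 → $5,020.57
Ending inventory (cost pool remaining) = $10,794.23
Check: goods available $15,814.80 = COGS $5,020.57 + ending $10,794.23

COGS = $5,020.57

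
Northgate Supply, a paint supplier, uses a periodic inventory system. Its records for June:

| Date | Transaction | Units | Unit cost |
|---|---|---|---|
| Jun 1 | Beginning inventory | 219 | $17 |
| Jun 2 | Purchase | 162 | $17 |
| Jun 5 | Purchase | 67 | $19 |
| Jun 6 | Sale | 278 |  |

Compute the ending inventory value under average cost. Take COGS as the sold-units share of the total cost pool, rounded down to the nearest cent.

Ending inventory = $2,940.85

Jun 6, sell 278: 278/448 × $7,750.00 → $4,809.15
Ending inventory (cost pool remaining) = $2,940.85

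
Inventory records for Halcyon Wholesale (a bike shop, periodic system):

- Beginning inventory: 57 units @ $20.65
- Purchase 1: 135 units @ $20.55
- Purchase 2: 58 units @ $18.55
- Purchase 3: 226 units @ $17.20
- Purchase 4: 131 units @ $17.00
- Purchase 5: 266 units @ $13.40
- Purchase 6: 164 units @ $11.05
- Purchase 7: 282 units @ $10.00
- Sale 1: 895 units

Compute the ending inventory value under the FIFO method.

Sale 1 (895) [FIFO — oldest first]: 57 @ $20.65 + 135 @ $20.55 + 58 @ $18.55 + 226 @ $17.20 + 131 @ $17.00 + 266 @ $13.40 + 22 @ $11.05 = $14,948.90
Ending inventory: 142 @ $11.05 + 282 @ $10.00 = $4,389.10

Ending inventory = $4,389.10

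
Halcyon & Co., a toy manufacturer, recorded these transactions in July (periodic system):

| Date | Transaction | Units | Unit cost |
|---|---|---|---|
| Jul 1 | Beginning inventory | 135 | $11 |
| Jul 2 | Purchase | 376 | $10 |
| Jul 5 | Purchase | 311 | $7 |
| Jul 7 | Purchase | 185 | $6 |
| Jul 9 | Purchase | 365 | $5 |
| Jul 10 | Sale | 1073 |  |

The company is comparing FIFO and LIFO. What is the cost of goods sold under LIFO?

COGS = $7,232

FIFO COGS: 135 @ $11 + 376 @ $10 + 311 @ $7 + 185 @ $6 + 66 @ $5 = $8,862
LIFO COGS: 365 @ $5 + 185 @ $6 + 311 @ $7 + 212 @ $10 = $7,232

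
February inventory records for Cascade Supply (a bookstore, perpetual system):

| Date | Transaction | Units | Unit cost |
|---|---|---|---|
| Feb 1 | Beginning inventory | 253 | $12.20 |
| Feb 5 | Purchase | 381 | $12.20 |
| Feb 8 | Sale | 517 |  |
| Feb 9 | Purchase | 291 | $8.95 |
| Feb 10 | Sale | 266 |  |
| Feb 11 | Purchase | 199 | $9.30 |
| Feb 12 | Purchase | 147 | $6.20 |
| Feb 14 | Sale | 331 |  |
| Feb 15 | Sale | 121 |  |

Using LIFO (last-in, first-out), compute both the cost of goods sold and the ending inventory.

Feb 8, 517 sold [LIFO — newest first]: 381 @ $12.20 + 136 @ $12.20 = $6,307.40
Feb 10, 266 sold [LIFO — newest first]: 266 @ $8.95 = $2,380.70
Feb 14, 331 sold [LIFO — newest first]: 147 @ $6.20 + 184 @ $9.30 = $2,622.60
Feb 15, 121 sold [LIFO — newest first]: 15 @ $9.30 + 25 @ $8.95 + 81 @ $12.20 = $1,351.45
Total COGS = $6,307.40 + $2,380.70 + $2,622.60 + $1,351.45 = $12,662.15
Ending inventory: 36 @ $12.20 = $439.20
Check: goods available $13,101.35 = COGS $12,662.15 + ending $439.20

COGS = $12,662.15; ending inventory = $439.20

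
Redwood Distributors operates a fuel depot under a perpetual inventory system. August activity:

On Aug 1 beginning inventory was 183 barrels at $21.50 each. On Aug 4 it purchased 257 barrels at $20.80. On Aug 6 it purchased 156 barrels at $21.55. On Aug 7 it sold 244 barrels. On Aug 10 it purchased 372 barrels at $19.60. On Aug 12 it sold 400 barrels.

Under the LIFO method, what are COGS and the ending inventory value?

Aug 7, 244 sold [LIFO — newest first]: 156 @ $21.55 + 88 @ $20.80 = $5,192.20
Aug 12, 400 sold [LIFO — newest first]: 372 @ $19.60 + 28 @ $20.80 = $7,873.60
Total COGS = $5,192.20 + $7,873.60 = $13,065.80
Ending inventory: 183 @ $21.50 + 141 @ $20.80 = $6,867.30

COGS = $13,065.80; ending inventory = $6,867.30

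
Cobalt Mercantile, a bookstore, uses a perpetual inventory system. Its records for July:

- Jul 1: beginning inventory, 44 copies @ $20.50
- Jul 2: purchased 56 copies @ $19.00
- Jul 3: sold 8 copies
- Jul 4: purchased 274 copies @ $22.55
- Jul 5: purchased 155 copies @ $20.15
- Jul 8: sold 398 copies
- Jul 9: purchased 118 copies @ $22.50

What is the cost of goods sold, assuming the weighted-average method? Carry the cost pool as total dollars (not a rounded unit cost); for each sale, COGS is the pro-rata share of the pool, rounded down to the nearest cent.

COGS = $8,644.89

After Jul 1: 44 on hand, pool $902.00 (≈ $20.5000 each)
After Jul 2: 100 on hand, pool $1,966.00 (≈ $19.6600 each)
Jul 3, sell 8: 8/100 × $1,966.00 → $157.28
After Jul 4: 366 on hand, pool $7,987.42 (≈ $21.8236 each)
After Jul 5: 521 on hand, pool $11,110.67 (≈ $21.3257 each)
Jul 8, sell 398: 398/521 × $11,110.67 → $8,487.61
After Jul 9: 241 on hand, pool $5,278.06 (≈ $21.9007 each)
Total COGS = $157.28 + $8,487.61 = $8,644.89
Ending inventory (cost pool remaining) = $5,278.06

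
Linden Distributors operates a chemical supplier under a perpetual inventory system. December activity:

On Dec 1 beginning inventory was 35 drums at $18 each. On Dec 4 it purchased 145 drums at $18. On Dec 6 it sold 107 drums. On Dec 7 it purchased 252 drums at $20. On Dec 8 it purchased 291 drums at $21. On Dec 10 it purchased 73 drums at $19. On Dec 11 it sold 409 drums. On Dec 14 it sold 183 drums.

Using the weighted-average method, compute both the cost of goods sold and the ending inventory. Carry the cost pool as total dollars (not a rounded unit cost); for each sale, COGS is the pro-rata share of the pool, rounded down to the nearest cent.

COGS = $13,827.86; ending inventory = $1,950.14

After Dec 1: 35 on hand, pool $630.00 (≈ $18.0000 each)
After Dec 4: 180 on hand, pool $3,240.00 (≈ $18.0000 each)
Dec 6, sell 107: 107/180 × $3,240.00 → $1,926.00
After Dec 7: 325 on hand, pool $6,354.00 (≈ $19.5508 each)
After Dec 8: 616 on hand, pool $12,465.00 (≈ $20.2354 each)
After Dec 10: 689 on hand, pool $13,852.00 (≈ $20.1045 each)
Dec 11, sell 409: 409/689 × $13,852.00 → $8,222.74
Dec 14, sell 183: 183/280 × $5,629.26 → $3,679.12
Total COGS = $1,926.00 + $8,222.74 + $3,679.12 = $13,827.86
Ending inventory (cost pool remaining) = $1,950.14
Check: goods available $15,778.00 = COGS $13,827.86 + ending $1,950.14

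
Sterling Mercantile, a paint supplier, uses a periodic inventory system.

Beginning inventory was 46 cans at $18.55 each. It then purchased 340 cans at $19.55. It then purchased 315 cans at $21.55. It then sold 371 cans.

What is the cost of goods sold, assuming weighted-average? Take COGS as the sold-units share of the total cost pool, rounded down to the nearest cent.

Sale 1, sell 371: 371/701 × $14,288.55 → $7,562.12
Ending inventory (cost pool remaining) = $6,726.43

COGS = $7,562.12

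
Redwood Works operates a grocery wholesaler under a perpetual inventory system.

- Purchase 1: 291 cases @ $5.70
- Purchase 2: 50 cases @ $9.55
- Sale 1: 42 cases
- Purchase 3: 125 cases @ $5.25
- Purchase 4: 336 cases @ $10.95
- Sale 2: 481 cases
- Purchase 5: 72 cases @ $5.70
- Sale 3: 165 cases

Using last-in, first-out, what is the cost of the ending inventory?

Ending inventory = $1,060.20

Sale 1 (42) [LIFO — newest first]: 42 @ $9.55 = $401.10
Sale 2 (481) [LIFO — newest first]: 336 @ $10.95 + 125 @ $5.25 + 8 @ $9.55 + 12 @ $5.70 = $4,480.25
Sale 3 (165) [LIFO — newest first]: 72 @ $5.70 + 93 @ $5.70 = $940.50
Total COGS = $401.10 + $4,480.25 + $940.50 = $5,821.85
Ending inventory: 186 @ $5.70 = $1,060.20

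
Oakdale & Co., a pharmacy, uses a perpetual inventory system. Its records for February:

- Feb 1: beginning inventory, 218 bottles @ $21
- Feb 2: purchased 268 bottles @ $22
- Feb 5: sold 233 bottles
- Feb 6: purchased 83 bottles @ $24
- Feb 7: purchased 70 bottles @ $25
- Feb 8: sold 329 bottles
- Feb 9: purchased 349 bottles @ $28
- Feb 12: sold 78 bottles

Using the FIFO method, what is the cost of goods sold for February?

COGS = $14,244

Feb 5, 233 sold [FIFO — oldest first]: 218 @ $21 + 15 @ $22 = $4,908
Feb 8, 329 sold [FIFO — oldest first]: 253 @ $22 + 76 @ $24 = $7,390
Feb 12, 78 sold [FIFO — oldest first]: 7 @ $24 + 70 @ $25 + 1 @ $28 = $1,946
Total COGS = $4,908 + $7,390 + $1,946 = $14,244
Ending inventory: 348 @ $28 = $9,744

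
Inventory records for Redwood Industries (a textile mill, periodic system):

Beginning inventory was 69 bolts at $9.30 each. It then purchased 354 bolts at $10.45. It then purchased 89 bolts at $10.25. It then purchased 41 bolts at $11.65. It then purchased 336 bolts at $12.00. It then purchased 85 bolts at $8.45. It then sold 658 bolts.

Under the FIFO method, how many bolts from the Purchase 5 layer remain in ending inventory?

Sale 1 (658) [FIFO — oldest first]: 69 @ $9.30 + 354 @ $10.45 + 89 @ $10.25 + 41 @ $11.65 + 105 @ $12.00 = $6,990.90
Ending inventory: 231 @ $12.00 + 85 @ $8.45 = $3,490.25

85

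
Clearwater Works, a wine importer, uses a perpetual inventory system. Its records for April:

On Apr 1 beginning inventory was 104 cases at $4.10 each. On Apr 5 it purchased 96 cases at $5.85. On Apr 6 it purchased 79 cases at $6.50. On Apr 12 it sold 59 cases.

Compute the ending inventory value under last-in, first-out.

Ending inventory = $1,118.00

Apr 12, 59 sold [LIFO — newest first]: 59 @ $6.50 = $383.50
Ending inventory: 104 @ $4.10 + 96 @ $5.85 + 20 @ $6.50 = $1,118.00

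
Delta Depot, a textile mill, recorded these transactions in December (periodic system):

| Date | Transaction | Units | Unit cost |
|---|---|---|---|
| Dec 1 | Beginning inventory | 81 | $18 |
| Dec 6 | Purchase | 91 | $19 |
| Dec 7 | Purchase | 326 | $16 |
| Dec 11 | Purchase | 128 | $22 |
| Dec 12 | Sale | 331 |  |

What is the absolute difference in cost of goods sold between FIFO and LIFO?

$333

FIFO COGS: 81 @ $18 + 91 @ $19 + 159 @ $16 = $5,731
LIFO COGS: 128 @ $22 + 203 @ $16 = $6,064
Difference = |$5,731 − $6,064| = $333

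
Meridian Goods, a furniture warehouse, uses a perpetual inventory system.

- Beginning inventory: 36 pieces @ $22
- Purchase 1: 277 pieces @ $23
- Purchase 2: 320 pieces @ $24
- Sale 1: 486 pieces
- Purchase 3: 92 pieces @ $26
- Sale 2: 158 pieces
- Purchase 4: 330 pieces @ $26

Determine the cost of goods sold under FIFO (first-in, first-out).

COGS = $15,129

Sale 1 (486) [FIFO — oldest first]: 36 @ $22 + 277 @ $23 + 173 @ $24 = $11,315
Sale 2 (158) [FIFO — oldest first]: 147 @ $24 + 11 @ $26 = $3,814
Total COGS = $11,315 + $3,814 = $15,129
Ending inventory: 81 @ $26 + 330 @ $26 = $10,686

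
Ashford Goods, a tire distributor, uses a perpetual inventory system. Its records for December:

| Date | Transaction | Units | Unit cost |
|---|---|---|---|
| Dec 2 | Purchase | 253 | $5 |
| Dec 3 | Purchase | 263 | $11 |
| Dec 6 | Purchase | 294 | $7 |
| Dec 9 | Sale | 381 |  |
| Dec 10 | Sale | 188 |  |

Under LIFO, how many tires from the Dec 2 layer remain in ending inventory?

Dec 9, 381 sold [LIFO — newest first]: 294 @ $7 + 87 @ $11 = $3,015
Dec 10, 188 sold [LIFO — newest first]: 176 @ $11 + 12 @ $5 = $1,996
Total COGS = $3,015 + $1,996 = $5,011
Ending inventory: 241 @ $5 = $1,205

241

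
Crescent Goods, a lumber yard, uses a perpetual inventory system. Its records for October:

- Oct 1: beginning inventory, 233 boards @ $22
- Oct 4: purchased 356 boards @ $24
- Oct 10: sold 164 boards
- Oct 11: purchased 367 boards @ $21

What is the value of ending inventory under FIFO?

Oct 10, 164 sold [FIFO — oldest first]: 164 @ $22 = $3,608
Ending inventory: 69 @ $22 + 356 @ $24 + 367 @ $21 = $17,769

Ending inventory = $17,769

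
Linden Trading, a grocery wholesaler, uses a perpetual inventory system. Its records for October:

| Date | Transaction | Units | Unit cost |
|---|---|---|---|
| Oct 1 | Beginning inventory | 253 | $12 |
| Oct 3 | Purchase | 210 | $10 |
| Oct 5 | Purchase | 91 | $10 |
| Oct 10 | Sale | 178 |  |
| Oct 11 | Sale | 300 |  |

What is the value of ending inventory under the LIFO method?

Ending inventory = $912

Oct 10, 178 sold [LIFO — newest first]: 91 @ $10 + 87 @ $10 = $1,780
Oct 11, 300 sold [LIFO — newest first]: 123 @ $10 + 177 @ $12 = $3,354
Total COGS = $1,780 + $3,354 = $5,134
Ending inventory: 76 @ $12 = $912
Check: goods available $6,046 = COGS $5,134 + ending $912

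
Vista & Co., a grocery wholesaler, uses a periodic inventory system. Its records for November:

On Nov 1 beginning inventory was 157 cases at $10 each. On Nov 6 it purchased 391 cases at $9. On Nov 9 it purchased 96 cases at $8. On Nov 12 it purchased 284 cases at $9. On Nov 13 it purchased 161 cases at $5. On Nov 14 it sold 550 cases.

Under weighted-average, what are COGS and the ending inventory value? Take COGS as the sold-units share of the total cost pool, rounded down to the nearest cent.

Nov 14, sell 550: 550/1089 × $9,218.00 → $4,655.55
Ending inventory (cost pool remaining) = $4,562.45

COGS = $4,655.55; ending inventory = $4,562.45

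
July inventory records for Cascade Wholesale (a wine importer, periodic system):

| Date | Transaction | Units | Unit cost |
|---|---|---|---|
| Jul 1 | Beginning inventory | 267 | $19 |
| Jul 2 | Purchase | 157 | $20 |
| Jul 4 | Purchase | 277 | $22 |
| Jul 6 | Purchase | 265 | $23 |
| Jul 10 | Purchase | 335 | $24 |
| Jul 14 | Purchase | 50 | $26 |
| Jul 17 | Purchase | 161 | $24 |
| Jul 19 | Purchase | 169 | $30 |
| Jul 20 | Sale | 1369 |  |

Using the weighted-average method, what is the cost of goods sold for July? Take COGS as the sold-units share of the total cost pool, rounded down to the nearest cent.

COGS = $31,497.58

Jul 20, sell 1369: 1369/1681 × $38,676.00 → $31,497.58
Ending inventory (cost pool remaining) = $7,178.42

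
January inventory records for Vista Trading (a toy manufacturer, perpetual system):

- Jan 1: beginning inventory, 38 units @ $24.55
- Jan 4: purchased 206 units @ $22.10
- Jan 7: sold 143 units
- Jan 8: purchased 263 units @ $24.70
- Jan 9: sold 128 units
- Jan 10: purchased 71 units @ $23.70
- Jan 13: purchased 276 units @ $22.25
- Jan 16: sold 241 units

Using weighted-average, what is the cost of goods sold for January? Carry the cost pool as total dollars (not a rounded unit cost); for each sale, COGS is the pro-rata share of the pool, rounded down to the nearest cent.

After Jan 1: 38 on hand, pool $932.90 (≈ $24.5500 each)
After Jan 4: 244 on hand, pool $5,485.50 (≈ $22.4816 each)
Jan 7, sell 143: 143/244 × $5,485.50 → $3,214.86
After Jan 8: 364 on hand, pool $8,766.74 (≈ $24.0845 each)
Jan 9, sell 128: 128/364 × $8,766.74 → $3,082.80
After Jan 10: 307 on hand, pool $7,366.64 (≈ $23.9956 each)
After Jan 13: 583 on hand, pool $13,507.64 (≈ $23.1692 each)
Jan 16, sell 241: 241/583 × $13,507.64 → $5,583.77
Total COGS = $3,214.86 + $3,082.80 + $5,583.77 = $11,881.43
Ending inventory (cost pool remaining) = $7,923.87
Check: goods available $19,805.30 = COGS $11,881.43 + ending $7,923.87

COGS = $11,881.43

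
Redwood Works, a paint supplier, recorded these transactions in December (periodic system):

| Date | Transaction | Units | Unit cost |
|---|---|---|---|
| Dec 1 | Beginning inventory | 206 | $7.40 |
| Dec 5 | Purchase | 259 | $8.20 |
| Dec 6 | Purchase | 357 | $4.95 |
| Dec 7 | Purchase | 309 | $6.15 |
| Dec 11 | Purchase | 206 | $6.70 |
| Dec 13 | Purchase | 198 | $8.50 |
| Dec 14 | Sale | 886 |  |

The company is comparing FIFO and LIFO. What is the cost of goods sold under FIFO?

FIFO COGS: 206 @ $7.40 + 259 @ $8.20 + 357 @ $4.95 + 64 @ $6.15 = $5,808.95
LIFO COGS: 198 @ $8.50 + 206 @ $6.70 + 309 @ $6.15 + 173 @ $4.95 = $5,819.90

COGS = $5,808.95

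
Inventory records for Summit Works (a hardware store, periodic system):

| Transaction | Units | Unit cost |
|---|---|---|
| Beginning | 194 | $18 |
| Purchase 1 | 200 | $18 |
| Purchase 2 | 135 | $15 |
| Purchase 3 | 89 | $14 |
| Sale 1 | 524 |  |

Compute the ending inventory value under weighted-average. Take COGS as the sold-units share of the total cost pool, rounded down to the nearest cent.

Ending inventory = $1,576.25

Sale 1, sell 524: 524/618 × $10,363.00 → $8,786.75
Ending inventory (cost pool remaining) = $1,576.25
Check: goods available $10,363.00 = COGS $8,786.75 + ending $1,576.25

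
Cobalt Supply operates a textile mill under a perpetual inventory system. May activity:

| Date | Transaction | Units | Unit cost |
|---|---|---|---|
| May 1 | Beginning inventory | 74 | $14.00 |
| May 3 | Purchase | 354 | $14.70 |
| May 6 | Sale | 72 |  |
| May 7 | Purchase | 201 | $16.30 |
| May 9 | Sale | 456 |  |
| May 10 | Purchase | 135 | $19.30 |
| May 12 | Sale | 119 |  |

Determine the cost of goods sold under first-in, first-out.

COGS = $9,863.50

May 6, 72 sold [FIFO — oldest first]: 72 @ $14.00 = $1,008.00
May 9, 456 sold [FIFO — oldest first]: 2 @ $14.00 + 354 @ $14.70 + 100 @ $16.30 = $6,861.80
May 12, 119 sold [FIFO — oldest first]: 101 @ $16.30 + 18 @ $19.30 = $1,993.70
Total COGS = $1,008.00 + $6,861.80 + $1,993.70 = $9,863.50
Ending inventory: 117 @ $19.30 = $2,258.10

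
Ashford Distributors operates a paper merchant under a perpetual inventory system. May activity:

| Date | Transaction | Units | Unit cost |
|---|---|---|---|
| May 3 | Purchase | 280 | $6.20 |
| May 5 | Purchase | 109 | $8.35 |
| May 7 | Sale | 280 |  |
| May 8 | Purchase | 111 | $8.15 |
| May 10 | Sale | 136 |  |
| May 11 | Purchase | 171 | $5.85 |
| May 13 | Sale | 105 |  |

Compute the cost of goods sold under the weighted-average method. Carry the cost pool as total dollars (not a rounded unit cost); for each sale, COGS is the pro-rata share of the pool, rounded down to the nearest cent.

After May 3: 280 on hand, pool $1,736.00 (≈ $6.2000 each)
After May 5: 389 on hand, pool $2,646.15 (≈ $6.8024 each)
May 7, sell 280: 280/389 × $2,646.15 → $1,904.68
After May 8: 220 on hand, pool $1,646.12 (≈ $7.4824 each)
May 10, sell 136: 136/220 × $1,646.12 → $1,017.60
After May 11: 255 on hand, pool $1,628.87 (≈ $6.3877 each)
May 13, sell 105: 105/255 × $1,628.87 → $670.71
Total COGS = $1,904.68 + $1,017.60 + $670.71 = $3,592.99
Ending inventory (cost pool remaining) = $958.16
Check: goods available $4,551.15 = COGS $3,592.99 + ending $958.16

COGS = $3,592.99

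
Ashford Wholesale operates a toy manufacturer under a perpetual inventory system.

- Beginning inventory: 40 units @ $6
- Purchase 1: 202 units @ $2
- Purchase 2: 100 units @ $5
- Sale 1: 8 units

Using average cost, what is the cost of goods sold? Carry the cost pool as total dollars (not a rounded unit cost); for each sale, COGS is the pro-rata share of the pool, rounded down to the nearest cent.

COGS = $26.76

After Beginning: 40 on hand, pool $240.00 (≈ $6.0000 each)
After Purchase 1: 242 on hand, pool $644.00 (≈ $2.6612 each)
After Purchase 2: 342 on hand, pool $1,144.00 (≈ $3.3450 each)
Sale 1, sell 8: 8/342 × $1,144.00 → $26.76
Ending inventory (cost pool remaining) = $1,117.24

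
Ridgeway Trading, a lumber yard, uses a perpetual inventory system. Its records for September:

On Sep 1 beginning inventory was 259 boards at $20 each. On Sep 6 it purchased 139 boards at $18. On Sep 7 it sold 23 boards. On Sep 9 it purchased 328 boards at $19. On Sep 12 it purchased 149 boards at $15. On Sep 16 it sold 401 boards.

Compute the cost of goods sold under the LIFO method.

Sep 7, 23 sold [LIFO — newest first]: 23 @ $18 = $414
Sep 16, 401 sold [LIFO — newest first]: 149 @ $15 + 252 @ $19 = $7,023
Total COGS = $414 + $7,023 = $7,437
Ending inventory: 259 @ $20 + 116 @ $18 + 76 @ $19 = $8,712
Check: goods available $16,149 = COGS $7,437 + ending $8,712

COGS = $7,437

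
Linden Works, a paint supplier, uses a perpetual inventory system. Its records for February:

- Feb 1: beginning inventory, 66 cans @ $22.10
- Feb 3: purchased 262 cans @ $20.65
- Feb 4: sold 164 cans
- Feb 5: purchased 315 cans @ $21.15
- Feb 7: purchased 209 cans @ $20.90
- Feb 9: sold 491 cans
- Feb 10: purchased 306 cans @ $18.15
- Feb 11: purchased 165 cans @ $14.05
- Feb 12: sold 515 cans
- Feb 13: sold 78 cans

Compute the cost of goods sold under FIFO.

Feb 4, 164 sold [FIFO — oldest first]: 66 @ $22.10 + 98 @ $20.65 = $3,482.30
Feb 9, 491 sold [FIFO — oldest first]: 164 @ $20.65 + 315 @ $21.15 + 12 @ $20.90 = $10,299.65
Feb 12, 515 sold [FIFO — oldest first]: 197 @ $20.90 + 306 @ $18.15 + 12 @ $14.05 = $9,839.80
Feb 13, 78 sold [FIFO — oldest first]: 78 @ $14.05 = $1,095.90
Total COGS = $3,482.30 + $10,299.65 + $9,839.80 + $1,095.90 = $24,717.65
Ending inventory: 75 @ $14.05 = $1,053.75

COGS = $24,717.65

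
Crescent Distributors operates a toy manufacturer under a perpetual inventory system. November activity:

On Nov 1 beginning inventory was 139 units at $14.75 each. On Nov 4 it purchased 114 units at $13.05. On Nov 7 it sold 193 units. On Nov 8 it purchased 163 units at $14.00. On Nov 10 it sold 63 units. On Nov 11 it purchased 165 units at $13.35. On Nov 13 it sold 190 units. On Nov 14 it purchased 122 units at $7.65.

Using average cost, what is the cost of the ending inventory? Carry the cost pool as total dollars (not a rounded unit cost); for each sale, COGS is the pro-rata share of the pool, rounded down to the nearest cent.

Ending inventory = $2,778.47

After Nov 1: 139 on hand, pool $2,050.25 (≈ $14.7500 each)
After Nov 4: 253 on hand, pool $3,537.95 (≈ $13.9840 each)
Nov 7, sell 193: 193/253 × $3,537.95 → $2,698.91
After Nov 8: 223 on hand, pool $3,121.04 (≈ $13.9957 each)
Nov 10, sell 63: 63/223 × $3,121.04 → $881.72
After Nov 11: 325 on hand, pool $4,442.07 (≈ $13.6679 each)
Nov 13, sell 190: 190/325 × $4,442.07 → $2,596.90
After Nov 14: 257 on hand, pool $2,778.47 (≈ $10.8112 each)
Total COGS = $2,698.91 + $881.72 + $2,596.90 = $6,177.53
Ending inventory (cost pool remaining) = $2,778.47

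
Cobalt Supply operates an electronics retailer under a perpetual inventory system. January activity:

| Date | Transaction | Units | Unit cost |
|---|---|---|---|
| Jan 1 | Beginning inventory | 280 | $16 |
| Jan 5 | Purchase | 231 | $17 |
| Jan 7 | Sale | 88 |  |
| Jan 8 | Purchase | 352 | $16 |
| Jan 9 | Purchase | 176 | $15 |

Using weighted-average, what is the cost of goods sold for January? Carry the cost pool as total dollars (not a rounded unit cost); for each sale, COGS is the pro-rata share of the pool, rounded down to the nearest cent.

COGS = $1,447.78

After Jan 1: 280 on hand, pool $4,480.00 (≈ $16.0000 each)
After Jan 5: 511 on hand, pool $8,407.00 (≈ $16.4521 each)
Jan 7, sell 88: 88/511 × $8,407.00 → $1,447.78
After Jan 8: 775 on hand, pool $12,591.22 (≈ $16.2467 each)
After Jan 9: 951 on hand, pool $15,231.22 (≈ $16.0160 each)
Ending inventory (cost pool remaining) = $15,231.22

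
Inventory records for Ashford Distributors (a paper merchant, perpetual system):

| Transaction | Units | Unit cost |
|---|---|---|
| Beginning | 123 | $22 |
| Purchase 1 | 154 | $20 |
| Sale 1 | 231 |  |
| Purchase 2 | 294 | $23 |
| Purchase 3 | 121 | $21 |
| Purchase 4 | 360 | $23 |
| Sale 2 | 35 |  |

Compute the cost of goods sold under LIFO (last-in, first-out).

COGS = $5,579

Sale 1 (231) [LIFO — newest first]: 154 @ $20 + 77 @ $22 = $4,774
Sale 2 (35) [LIFO — newest first]: 35 @ $23 = $805
Total COGS = $4,774 + $805 = $5,579
Ending inventory: 46 @ $22 + 294 @ $23 + 121 @ $21 + 325 @ $23 = $17,790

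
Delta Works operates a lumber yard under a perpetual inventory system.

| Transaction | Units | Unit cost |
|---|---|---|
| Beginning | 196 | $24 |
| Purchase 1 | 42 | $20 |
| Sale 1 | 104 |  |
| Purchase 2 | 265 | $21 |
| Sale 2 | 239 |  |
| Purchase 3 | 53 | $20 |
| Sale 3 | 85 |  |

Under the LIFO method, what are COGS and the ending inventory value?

Sale 1 (104) [LIFO — newest first]: 42 @ $20 + 62 @ $24 = $2,328
Sale 2 (239) [LIFO — newest first]: 239 @ $21 = $5,019
Sale 3 (85) [LIFO — newest first]: 53 @ $20 + 26 @ $21 + 6 @ $24 = $1,750
Total COGS = $2,328 + $5,019 + $1,750 = $9,097
Ending inventory: 128 @ $24 = $3,072

COGS = $9,097; ending inventory = $3,072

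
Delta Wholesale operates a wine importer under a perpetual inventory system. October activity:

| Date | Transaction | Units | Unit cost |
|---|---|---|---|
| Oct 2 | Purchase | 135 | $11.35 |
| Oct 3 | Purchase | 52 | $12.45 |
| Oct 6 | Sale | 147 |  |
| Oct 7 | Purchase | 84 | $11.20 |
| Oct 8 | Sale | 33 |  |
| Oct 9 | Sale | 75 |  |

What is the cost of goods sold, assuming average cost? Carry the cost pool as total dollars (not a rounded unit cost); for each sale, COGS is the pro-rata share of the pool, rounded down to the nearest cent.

After Oct 2: 135 on hand, pool $1,532.25 (≈ $11.3500 each)
After Oct 3: 187 on hand, pool $2,179.65 (≈ $11.6559 each)
Oct 6, sell 147: 147/187 × $2,179.65 → $1,713.41
After Oct 7: 124 on hand, pool $1,407.04 (≈ $11.3471 each)
Oct 8, sell 33: 33/124 × $1,407.04 → $374.45
Oct 9, sell 75: 75/91 × $1,032.59 → $851.03
Total COGS = $1,713.41 + $374.45 + $851.03 = $2,938.89
Ending inventory (cost pool remaining) = $181.56
Check: goods available $3,120.45 = COGS $2,938.89 + ending $181.56

COGS = $2,938.89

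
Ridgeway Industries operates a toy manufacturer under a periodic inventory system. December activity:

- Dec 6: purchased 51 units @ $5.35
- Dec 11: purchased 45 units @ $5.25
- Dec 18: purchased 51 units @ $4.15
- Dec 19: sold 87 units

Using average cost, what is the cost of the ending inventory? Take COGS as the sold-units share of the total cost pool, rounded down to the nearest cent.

Dec 19, sell 87: 87/147 × $720.75 → $426.56
Ending inventory (cost pool remaining) = $294.19

Ending inventory = $294.19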